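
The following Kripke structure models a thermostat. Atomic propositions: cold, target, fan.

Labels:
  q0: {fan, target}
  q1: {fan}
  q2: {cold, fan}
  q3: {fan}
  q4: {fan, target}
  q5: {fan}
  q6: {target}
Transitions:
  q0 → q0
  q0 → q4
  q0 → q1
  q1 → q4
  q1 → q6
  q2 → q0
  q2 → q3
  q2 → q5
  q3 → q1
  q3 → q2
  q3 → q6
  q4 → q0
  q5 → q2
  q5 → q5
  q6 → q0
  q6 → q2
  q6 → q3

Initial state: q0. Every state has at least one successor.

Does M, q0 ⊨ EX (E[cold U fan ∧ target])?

States satisfying E[cold U fan ∧ target]: {q0, q2, q4}.
States satisfying EX (E[cold U fan ∧ target]): {q0, q1, q2, q3, q4, q5, q6}.
q0 ∈ Sat(EX (E[cold U fan ∧ target])).

Yes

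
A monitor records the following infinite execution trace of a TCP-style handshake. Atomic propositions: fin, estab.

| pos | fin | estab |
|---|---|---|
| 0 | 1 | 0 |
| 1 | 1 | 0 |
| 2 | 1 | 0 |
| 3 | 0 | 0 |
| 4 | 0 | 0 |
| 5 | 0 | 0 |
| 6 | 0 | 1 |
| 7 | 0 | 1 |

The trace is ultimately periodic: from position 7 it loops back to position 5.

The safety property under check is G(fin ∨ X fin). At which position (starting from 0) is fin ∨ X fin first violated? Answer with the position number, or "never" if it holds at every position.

3

Check fin ∨ X fin at each position in order: 0 ✓, 1 ✓, 2 ✓.
At position 3 the labels are {} and the next position 4 has {}, so fin ∨ X fin is false there. This is the first violation.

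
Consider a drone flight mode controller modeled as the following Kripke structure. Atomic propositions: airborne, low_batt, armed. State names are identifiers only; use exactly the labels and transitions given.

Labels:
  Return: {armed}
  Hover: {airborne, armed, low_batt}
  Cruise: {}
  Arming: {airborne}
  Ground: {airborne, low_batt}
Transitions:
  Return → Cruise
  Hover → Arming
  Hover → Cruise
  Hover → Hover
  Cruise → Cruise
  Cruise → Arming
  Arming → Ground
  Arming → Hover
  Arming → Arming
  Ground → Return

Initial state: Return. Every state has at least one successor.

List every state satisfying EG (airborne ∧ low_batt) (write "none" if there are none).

{Hover}

States satisfying airborne ∧ low_batt: {Hover, Ground}.
States satisfying EG (airborne ∧ low_batt): {Hover}.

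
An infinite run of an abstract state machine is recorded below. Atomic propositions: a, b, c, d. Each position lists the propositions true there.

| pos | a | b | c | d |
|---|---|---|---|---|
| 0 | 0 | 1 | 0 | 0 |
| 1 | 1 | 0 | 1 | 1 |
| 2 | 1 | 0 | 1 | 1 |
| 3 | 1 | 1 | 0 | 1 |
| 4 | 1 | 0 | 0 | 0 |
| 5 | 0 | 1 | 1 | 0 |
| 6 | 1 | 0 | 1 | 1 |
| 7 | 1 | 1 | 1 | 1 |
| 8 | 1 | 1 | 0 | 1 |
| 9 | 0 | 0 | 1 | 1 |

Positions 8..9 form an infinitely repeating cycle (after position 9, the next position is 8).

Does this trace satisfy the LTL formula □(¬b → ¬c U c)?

¬b → ¬c U c holds at every position 0..9, and those are all positions ever visited, so □(¬b → ¬c U c) holds.
Positions where ¬b holds: 1, 2, 4, 6, 9.
Check ¬c U c at each: 1→ok, 2→ok, 4→ok, 6→ok, 9→ok.

Holds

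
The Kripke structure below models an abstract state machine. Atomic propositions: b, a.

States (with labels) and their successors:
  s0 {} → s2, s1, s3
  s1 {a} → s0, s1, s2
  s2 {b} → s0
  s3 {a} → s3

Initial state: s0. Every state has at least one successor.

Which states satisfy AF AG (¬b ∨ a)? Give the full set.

States satisfying AG (¬b ∨ a): {s3}.
States satisfying AF AG (¬b ∨ a): {s3}.

{s3}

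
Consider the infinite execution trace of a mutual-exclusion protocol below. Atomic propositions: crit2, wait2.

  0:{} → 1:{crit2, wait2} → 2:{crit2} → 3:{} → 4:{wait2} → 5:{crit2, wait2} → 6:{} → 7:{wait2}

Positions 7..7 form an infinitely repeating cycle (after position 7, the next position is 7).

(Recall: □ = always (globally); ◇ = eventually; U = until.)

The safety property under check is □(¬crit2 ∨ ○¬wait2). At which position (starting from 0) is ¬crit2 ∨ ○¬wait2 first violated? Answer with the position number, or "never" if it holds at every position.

¬crit2 ∨ ○¬wait2 holds at every position 0..7, and those are all the positions the trace ever visits, so the invariant □(¬crit2 ∨ ○¬wait2) is never violated.

never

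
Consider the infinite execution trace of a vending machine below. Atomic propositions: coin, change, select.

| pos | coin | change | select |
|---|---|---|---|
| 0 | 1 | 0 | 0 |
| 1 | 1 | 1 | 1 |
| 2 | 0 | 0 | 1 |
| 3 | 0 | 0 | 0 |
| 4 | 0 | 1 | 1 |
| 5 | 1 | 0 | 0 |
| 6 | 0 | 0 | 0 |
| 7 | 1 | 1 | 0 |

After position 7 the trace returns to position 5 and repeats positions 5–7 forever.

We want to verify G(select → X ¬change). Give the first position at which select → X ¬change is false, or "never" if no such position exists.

never

select → X ¬change holds at every position 0..7, and those are all the positions the trace ever visits, so the invariant G(select → X ¬change) is never violated.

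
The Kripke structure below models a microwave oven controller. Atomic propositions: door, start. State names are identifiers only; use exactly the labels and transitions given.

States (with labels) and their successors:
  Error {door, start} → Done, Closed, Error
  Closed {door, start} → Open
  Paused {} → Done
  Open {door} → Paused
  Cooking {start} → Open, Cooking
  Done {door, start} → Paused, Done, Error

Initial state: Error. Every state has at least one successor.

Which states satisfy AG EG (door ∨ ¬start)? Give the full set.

{Error, Closed, Paused, Open, Done}

States satisfying EG (door ∨ ¬start): {Error, Closed, Paused, Open, Done}.
States satisfying AG EG (door ∨ ¬start): {Error, Closed, Paused, Open, Done}.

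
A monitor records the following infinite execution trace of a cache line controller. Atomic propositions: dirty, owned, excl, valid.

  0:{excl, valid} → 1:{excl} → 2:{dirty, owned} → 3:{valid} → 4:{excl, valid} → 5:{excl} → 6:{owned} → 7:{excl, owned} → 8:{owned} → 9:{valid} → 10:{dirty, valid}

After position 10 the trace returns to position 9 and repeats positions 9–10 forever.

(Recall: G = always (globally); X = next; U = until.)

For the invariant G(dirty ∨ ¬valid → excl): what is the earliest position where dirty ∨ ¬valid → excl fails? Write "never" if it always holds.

2

Check dirty ∨ ¬valid → excl at each position in order: 0 ✓, 1 ✓.
At position 2 the labels are {dirty, owned}, so dirty ∨ ¬valid → excl is false there. This is the first violation.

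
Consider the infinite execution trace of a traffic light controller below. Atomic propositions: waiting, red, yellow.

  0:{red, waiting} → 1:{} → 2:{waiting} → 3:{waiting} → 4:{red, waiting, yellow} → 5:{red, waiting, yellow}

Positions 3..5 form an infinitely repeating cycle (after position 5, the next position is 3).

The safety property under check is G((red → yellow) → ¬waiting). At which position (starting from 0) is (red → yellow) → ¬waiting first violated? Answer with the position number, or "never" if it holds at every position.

2

Check (red → yellow) → ¬waiting at each position in order: 0 ✓, 1 ✓.
At position 2 the labels are {waiting}, so (red → yellow) → ¬waiting is false there. This is the first violation.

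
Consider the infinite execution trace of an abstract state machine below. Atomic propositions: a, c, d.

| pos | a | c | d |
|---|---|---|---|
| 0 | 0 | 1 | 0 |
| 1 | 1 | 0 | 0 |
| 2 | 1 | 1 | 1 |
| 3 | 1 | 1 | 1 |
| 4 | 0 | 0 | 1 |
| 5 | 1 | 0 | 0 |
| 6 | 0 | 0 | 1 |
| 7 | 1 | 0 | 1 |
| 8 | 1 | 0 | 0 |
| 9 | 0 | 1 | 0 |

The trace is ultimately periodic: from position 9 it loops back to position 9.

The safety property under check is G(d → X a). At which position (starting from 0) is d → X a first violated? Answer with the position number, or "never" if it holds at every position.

3

Check d → X a at each position in order: 0 ✓, 1 ✓, 2 ✓.
At position 3 the labels are {a, c, d} and the next position 4 has {d}, so d → X a is false there. This is the first violation.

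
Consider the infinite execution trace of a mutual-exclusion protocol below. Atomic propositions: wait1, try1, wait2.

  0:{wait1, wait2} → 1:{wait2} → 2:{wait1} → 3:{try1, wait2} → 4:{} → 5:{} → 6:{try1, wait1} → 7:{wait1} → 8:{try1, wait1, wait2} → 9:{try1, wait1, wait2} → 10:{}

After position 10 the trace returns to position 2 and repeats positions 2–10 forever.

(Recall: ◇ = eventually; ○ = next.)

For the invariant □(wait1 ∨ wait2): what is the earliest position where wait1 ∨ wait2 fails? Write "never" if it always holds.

4

Check wait1 ∨ wait2 at each position in order: 0 ✓, 1 ✓, 2 ✓, 3 ✓.
At position 4 the labels are {}, so wait1 ∨ wait2 is false there. This is the first violation.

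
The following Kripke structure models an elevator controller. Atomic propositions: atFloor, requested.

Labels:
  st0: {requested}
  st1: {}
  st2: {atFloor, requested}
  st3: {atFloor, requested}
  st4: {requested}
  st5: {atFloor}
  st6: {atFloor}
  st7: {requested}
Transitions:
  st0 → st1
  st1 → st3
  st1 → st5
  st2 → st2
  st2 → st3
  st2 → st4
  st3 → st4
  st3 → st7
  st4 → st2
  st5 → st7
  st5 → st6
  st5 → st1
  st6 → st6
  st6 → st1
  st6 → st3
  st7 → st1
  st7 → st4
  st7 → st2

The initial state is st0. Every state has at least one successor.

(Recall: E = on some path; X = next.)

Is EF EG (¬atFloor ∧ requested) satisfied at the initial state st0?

Violated

States satisfying EG (¬atFloor ∧ requested): ∅.
States satisfying EF EG (¬atFloor ∧ requested): ∅.
No suitable path/successor from st0 witnesses the formula.
st0 ∉ Sat(EF EG (¬atFloor ∧ requested)).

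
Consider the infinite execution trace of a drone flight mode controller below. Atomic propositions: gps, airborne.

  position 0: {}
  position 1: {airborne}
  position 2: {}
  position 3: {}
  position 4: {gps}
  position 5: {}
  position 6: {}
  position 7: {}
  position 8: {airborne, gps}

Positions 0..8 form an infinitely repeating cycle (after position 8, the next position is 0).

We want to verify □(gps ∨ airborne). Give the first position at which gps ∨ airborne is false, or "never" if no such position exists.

At position 0 the labels are {}, so gps ∨ airborne is false there. This is the first violation.

0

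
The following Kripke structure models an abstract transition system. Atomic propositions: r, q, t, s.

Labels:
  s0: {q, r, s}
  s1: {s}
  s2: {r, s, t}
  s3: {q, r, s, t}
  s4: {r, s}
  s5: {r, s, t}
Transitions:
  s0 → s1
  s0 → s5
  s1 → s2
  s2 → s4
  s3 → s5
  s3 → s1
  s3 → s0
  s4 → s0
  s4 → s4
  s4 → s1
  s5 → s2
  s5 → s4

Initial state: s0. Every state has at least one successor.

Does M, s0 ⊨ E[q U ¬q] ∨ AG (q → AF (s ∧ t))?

States satisfying q: {s0, s3}.
States satisfying ¬q: {s1, s2, s4, s5}.
States satisfying E[q U ¬q]: {s0, s1, s2, s3, s4, s5}.
States satisfying q → AF (s ∧ t): {s0, s1, s2, s3, s4, s5}.
States satisfying AG (q → AF (s ∧ t)): {s0, s1, s2, s3, s4, s5}.
States satisfying E[q U ¬q] ∨ AG (q → AF (s ∧ t)): {s0, s1, s2, s3, s4, s5}.
s0 ∈ Sat(E[q U ¬q] ∨ AG (q → AF (s ∧ t))).

Yes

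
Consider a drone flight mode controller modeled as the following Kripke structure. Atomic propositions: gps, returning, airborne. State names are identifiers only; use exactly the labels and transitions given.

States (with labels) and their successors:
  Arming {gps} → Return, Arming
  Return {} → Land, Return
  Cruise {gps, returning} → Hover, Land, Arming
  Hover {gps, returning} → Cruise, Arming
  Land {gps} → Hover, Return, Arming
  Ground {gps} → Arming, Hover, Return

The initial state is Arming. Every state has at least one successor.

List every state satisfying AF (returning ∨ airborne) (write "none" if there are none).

States satisfying returning ∨ airborne: {Cruise, Hover}.
States satisfying AF (returning ∨ airborne): {Cruise, Hover}.

{Cruise, Hover}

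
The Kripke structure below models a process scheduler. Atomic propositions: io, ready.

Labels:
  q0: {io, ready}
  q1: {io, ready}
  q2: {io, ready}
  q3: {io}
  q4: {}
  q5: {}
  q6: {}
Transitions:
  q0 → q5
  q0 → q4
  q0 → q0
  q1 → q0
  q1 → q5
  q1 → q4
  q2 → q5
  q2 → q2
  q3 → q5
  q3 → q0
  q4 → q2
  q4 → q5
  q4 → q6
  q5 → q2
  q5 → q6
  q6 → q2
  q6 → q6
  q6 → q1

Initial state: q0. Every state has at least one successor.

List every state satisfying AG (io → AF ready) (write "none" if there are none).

States satisfying io → AF ready: {q0, q1, q2, q4, q5, q6}.
States satisfying AG (io → AF ready): {q0, q1, q2, q4, q5, q6}.

{q0, q1, q2, q4, q5, q6}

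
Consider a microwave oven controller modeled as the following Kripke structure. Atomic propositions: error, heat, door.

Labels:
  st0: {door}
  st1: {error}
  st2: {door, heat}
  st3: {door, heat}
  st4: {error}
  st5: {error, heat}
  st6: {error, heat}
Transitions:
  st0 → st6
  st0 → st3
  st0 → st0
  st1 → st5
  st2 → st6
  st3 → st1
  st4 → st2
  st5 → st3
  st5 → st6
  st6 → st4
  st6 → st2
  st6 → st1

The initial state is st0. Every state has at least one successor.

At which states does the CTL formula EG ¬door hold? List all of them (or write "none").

{st1, st5, st6}

States satisfying ¬door: {st1, st4, st5, st6}.
States satisfying EG ¬door: {st1, st5, st6}.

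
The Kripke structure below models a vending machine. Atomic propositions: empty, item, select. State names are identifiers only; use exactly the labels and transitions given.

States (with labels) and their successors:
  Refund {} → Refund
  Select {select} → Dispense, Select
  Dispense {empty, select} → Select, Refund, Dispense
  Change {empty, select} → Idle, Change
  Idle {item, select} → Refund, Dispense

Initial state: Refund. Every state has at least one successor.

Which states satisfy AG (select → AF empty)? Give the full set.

{Refund}

States satisfying select → AF empty: {Refund, Dispense, Change}.
States satisfying AG (select → AF empty): {Refund}.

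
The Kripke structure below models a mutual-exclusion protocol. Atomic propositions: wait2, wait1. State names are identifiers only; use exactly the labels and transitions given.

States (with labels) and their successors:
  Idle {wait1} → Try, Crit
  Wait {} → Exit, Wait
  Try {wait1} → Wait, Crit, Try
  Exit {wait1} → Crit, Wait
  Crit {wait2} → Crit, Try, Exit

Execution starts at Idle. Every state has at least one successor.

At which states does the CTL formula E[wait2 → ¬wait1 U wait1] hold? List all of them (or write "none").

States satisfying wait2 → ¬wait1: {Idle, Wait, Try, Exit, Crit}.
States satisfying wait1: {Idle, Try, Exit}.
States satisfying E[wait2 → ¬wait1 U wait1]: {Idle, Wait, Try, Exit, Crit}.

{Idle, Wait, Try, Exit, Crit}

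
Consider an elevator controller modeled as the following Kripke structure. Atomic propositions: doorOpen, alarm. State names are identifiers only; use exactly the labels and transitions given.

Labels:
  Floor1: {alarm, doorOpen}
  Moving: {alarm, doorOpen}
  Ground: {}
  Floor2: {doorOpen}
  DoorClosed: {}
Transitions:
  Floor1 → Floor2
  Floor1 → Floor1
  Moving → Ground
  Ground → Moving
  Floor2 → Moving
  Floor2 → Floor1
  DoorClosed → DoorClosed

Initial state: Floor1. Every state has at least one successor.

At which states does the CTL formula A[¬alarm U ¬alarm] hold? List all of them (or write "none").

{Ground, Floor2, DoorClosed}

States satisfying ¬alarm: {Ground, Floor2, DoorClosed}.
States satisfying A[¬alarm U ¬alarm]: {Ground, Floor2, DoorClosed}.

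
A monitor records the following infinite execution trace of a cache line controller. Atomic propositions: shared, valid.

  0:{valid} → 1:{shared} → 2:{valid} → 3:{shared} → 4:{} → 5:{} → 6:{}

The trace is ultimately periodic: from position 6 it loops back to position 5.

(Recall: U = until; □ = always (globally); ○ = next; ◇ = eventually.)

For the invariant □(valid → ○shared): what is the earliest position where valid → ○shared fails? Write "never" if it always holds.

never

valid → ○shared holds at every position 0..6, and those are all the positions the trace ever visits, so the invariant □(valid → ○shared) is never violated.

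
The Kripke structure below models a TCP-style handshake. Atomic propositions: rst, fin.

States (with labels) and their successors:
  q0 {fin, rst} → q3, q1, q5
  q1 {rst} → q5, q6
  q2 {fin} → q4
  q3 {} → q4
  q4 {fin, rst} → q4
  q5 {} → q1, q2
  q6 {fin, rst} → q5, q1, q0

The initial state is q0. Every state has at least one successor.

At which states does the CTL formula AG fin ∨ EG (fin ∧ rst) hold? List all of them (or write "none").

States satisfying fin: {q0, q2, q4, q6}.
States satisfying AG fin: {q2, q4}.
States satisfying fin ∧ rst: {q0, q4, q6}.
States satisfying EG (fin ∧ rst): {q4}.
States satisfying AG fin ∨ EG (fin ∧ rst): {q2, q4}.

{q2, q4}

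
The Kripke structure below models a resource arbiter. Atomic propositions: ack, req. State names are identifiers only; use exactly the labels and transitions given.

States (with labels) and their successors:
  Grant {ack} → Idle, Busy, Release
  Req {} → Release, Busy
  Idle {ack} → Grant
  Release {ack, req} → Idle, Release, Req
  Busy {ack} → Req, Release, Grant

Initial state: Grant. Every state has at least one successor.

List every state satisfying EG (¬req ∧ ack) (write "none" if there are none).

States satisfying ¬req ∧ ack: {Grant, Idle, Busy}.
States satisfying EG (¬req ∧ ack): {Grant, Idle, Busy}.

{Grant, Idle, Busy}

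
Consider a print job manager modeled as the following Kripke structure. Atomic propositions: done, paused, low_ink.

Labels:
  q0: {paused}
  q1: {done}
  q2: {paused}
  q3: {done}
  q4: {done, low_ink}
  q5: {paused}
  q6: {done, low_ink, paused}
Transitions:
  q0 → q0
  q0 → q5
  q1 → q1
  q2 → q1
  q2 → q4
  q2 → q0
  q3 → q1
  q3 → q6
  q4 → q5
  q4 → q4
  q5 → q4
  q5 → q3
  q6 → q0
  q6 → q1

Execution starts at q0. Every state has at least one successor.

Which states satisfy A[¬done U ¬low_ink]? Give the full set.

{q0, q1, q2, q3, q5}

States satisfying ¬done: {q0, q2, q5}.
States satisfying ¬low_ink: {q0, q1, q2, q3, q5}.
States satisfying A[¬done U ¬low_ink]: {q0, q1, q2, q3, q5}.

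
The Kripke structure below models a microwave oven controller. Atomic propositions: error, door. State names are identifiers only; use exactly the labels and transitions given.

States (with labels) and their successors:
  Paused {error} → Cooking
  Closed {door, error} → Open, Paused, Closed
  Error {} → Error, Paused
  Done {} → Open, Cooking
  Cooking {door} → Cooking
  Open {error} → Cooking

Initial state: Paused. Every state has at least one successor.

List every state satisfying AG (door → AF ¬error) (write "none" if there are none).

States satisfying door → AF ¬error: {Paused, Error, Done, Cooking, Open}.
States satisfying AG (door → AF ¬error): {Paused, Error, Done, Cooking, Open}.

{Paused, Error, Done, Cooking, Open}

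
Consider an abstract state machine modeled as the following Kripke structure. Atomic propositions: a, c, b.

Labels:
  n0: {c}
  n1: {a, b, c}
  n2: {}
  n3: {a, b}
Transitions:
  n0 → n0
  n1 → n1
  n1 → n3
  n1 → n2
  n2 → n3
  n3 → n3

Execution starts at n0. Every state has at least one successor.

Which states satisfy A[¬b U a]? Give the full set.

{n1, n2, n3}

States satisfying ¬b: {n0, n2}.
States satisfying a: {n1, n3}.
States satisfying A[¬b U a]: {n1, n2, n3}.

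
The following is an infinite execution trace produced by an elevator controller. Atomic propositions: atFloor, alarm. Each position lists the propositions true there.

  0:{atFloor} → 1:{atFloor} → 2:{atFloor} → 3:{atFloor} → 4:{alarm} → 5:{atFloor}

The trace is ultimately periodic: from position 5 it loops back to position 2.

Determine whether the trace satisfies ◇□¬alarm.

No

□¬alarm is false at every position 0..5, so it never becomes true and ◇□¬alarm fails.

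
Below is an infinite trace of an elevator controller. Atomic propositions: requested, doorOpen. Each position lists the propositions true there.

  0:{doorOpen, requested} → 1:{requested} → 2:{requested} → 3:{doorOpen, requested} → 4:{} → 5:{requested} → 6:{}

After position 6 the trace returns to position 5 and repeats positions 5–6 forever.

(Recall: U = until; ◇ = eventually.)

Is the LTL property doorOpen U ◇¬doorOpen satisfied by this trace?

Holds

Walking from position 0: ◇¬doorOpen first holds at position 0, and doorOpen holds at every earlier position along the way, so doorOpen U ◇¬doorOpen holds.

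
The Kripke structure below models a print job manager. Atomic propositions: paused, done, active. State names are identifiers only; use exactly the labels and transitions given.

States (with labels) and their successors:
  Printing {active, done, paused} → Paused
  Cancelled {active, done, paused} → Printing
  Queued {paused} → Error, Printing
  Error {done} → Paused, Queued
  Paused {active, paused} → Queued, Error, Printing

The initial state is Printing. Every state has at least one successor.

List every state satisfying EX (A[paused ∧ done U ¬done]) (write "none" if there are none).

{Printing, Cancelled, Queued, Error, Paused}

States satisfying A[paused ∧ done U ¬done]: {Printing, Cancelled, Queued, Paused}.
States satisfying EX (A[paused ∧ done U ¬done]): {Printing, Cancelled, Queued, Error, Paused}.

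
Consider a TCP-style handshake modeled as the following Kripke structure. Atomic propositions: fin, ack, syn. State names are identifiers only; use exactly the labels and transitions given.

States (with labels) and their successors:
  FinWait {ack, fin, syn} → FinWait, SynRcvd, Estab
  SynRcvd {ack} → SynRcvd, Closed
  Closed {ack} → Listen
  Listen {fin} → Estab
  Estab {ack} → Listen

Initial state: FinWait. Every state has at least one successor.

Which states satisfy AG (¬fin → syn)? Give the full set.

States satisfying ¬fin → syn: {FinWait, Listen}.
States satisfying AG (¬fin → syn): ∅.

none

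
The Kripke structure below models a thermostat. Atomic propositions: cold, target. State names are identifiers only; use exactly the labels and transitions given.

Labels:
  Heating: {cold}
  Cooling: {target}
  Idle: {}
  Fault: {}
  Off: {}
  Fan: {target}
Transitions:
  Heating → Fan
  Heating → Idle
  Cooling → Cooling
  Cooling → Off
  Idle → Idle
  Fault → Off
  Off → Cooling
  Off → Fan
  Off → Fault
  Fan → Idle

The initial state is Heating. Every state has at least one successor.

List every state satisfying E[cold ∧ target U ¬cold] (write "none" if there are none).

{Cooling, Idle, Fault, Off, Fan}

States satisfying cold ∧ target: ∅.
States satisfying ¬cold: {Cooling, Idle, Fault, Off, Fan}.
States satisfying E[cold ∧ target U ¬cold]: {Cooling, Idle, Fault, Off, Fan}.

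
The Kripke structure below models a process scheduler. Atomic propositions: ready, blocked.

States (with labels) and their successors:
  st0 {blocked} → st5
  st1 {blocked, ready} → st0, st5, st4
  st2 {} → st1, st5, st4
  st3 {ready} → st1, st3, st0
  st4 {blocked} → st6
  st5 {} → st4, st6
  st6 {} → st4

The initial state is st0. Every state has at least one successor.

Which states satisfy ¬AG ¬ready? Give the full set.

States satisfying ¬ready: {st0, st2, st4, st5, st6}.
States satisfying AG ¬ready: {st0, st4, st5, st6}.
States satisfying ¬AG ¬ready: {st1, st2, st3}.

{st1, st2, st3}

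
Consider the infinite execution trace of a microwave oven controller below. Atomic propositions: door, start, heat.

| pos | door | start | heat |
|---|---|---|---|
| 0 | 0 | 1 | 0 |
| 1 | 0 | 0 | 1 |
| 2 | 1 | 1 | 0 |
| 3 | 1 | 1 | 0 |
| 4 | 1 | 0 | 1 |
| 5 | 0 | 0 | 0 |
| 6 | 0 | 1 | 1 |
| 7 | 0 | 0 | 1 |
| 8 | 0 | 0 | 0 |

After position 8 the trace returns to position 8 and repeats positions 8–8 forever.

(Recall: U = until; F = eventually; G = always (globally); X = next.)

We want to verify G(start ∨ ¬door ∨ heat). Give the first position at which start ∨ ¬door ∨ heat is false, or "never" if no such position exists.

never

start ∨ ¬door ∨ heat holds at every position 0..8, and those are all the positions the trace ever visits, so the invariant G(start ∨ ¬door ∨ heat) is never violated.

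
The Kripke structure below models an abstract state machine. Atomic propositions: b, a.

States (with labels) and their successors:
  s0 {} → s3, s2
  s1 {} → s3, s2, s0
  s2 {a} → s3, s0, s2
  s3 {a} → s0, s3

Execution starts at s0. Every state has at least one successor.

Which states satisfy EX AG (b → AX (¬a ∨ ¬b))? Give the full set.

{s0, s1, s2, s3}

States satisfying AG (b → AX (¬a ∨ ¬b)): {s0, s1, s2, s3}.
States satisfying EX AG (b → AX (¬a ∨ ¬b)): {s0, s1, s2, s3}.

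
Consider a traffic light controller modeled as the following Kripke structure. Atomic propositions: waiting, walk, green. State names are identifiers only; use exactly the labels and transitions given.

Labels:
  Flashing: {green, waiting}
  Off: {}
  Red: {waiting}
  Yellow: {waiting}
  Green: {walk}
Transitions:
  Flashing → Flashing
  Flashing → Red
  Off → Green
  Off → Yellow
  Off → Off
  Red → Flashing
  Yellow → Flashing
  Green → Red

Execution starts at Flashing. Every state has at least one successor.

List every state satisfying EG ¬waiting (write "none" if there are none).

States satisfying ¬waiting: {Off, Green}.
States satisfying EG ¬waiting: {Off}.

{Off}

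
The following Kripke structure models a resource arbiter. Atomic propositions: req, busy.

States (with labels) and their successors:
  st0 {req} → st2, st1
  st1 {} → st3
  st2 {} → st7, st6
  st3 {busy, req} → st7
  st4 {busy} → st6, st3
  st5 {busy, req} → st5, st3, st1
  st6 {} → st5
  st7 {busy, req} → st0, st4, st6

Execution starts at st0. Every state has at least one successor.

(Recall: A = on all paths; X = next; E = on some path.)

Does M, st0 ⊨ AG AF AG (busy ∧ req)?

Violated

States satisfying AF AG (busy ∧ req): ∅.
States satisfying AG AF AG (busy ∧ req): ∅.
st0 is reachable from st0 and violates AF AG (busy ∧ req), so AG fails at st0.
st0 ∉ Sat(AG AF AG (busy ∧ req)).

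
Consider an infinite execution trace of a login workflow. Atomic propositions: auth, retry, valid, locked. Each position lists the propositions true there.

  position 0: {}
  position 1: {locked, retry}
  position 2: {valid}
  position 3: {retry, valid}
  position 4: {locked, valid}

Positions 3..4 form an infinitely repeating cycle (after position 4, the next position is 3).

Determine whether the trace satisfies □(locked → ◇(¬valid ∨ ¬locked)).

Satisfied

locked → ◇(¬valid ∨ ¬locked) holds at every position 0..4, and those are all positions ever visited, so □(locked → ◇(¬valid ∨ ¬locked)) holds.
Positions where locked holds: 1, 4.
Check ◇(¬valid ∨ ¬locked) at each: 1→ok, 4→ok.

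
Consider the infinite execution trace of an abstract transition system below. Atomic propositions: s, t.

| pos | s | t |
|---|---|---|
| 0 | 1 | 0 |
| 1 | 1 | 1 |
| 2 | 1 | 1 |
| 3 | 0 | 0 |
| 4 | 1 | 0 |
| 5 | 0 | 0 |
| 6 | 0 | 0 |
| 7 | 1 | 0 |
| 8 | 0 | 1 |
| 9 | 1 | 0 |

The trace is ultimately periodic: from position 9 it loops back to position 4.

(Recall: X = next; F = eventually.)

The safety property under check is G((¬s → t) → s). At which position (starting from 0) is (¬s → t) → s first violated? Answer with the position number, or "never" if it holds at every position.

8

Check (¬s → t) → s at each position in order: 0 ✓, 1 ✓, 2 ✓, 3 ✓, 4 ✓, 5 ✓, 6 ✓, 7 ✓.
At position 8 the labels are {t}, so (¬s → t) → s is false there. This is the first violation.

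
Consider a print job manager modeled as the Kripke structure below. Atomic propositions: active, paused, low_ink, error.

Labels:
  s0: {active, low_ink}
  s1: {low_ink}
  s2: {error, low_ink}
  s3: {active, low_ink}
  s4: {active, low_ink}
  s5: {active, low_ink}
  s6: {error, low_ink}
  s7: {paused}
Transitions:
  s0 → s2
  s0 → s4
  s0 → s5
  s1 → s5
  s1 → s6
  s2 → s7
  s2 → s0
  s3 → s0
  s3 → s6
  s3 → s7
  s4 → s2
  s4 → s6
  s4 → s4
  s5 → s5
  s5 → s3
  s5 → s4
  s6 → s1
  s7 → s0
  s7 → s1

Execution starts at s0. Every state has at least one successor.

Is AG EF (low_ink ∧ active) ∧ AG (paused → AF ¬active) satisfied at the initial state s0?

States satisfying EF (low_ink ∧ active): {s0, s1, s2, s3, s4, s5, s6, s7}.
States satisfying AG EF (low_ink ∧ active): {s0, s1, s2, s3, s4, s5, s6, s7}.
States satisfying paused → AF ¬active: {s0, s1, s2, s3, s4, s5, s6, s7}.
States satisfying AG (paused → AF ¬active): {s0, s1, s2, s3, s4, s5, s6, s7}.
States satisfying AG EF (low_ink ∧ active) ∧ AG (paused → AF ¬active): {s0, s1, s2, s3, s4, s5, s6, s7}.
s0 ∈ Sat(AG EF (low_ink ∧ active) ∧ AG (paused → AF ¬active)).

Yes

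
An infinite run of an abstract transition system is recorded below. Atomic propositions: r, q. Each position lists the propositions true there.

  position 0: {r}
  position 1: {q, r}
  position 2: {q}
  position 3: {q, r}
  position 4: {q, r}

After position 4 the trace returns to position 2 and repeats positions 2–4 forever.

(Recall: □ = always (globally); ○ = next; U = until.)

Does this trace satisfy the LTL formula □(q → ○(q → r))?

q → ○(q → r) must hold at every position from 0 onward. It fails at position 1, so □(q → ○(q → r)) is false.
Positions where q holds: 1, 2, 3, 4.
Check ○(q → r) at each: 1→fails, 2→ok, 3→ok, 4→fails.

Does not hold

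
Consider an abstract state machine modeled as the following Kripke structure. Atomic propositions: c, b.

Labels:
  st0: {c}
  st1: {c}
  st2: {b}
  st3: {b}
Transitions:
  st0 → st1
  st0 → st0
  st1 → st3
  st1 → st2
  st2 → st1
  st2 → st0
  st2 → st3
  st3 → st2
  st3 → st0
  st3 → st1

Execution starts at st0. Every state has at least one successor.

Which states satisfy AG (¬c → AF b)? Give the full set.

{st0, st1, st2, st3}

States satisfying ¬c → AF b: {st0, st1, st2, st3}.
States satisfying AG (¬c → AF b): {st0, st1, st2, st3}.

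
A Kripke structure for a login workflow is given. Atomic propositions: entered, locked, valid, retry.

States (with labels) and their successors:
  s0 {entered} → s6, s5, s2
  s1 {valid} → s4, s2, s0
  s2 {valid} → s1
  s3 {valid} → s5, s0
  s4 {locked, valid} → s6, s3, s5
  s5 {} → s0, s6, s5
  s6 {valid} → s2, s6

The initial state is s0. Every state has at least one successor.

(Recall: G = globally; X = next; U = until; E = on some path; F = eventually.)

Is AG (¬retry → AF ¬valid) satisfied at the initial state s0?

States satisfying ¬retry → AF ¬valid: {s0, s3, s5}.
States satisfying AG (¬retry → AF ¬valid): ∅.
s1 is reachable from s0 and violates ¬retry → AF ¬valid, so AG fails at s0.
s0 ∉ Sat(AG (¬retry → AF ¬valid)).

Violated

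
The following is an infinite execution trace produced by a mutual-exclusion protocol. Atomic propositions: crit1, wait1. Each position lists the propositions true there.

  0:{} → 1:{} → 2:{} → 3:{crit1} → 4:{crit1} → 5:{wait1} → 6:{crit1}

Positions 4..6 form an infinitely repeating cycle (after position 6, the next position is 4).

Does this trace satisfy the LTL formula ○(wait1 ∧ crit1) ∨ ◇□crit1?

Violated

The position after 0 is 1; wait1 ∧ crit1 is false there.
□crit1 is false at every position 0..6, so it never becomes true and ◇□crit1 fails.
At position 0: ○(wait1 ∧ crit1) is false; ◇□crit1 is false; so ○(wait1 ∧ crit1) ∨ ◇□crit1 is false.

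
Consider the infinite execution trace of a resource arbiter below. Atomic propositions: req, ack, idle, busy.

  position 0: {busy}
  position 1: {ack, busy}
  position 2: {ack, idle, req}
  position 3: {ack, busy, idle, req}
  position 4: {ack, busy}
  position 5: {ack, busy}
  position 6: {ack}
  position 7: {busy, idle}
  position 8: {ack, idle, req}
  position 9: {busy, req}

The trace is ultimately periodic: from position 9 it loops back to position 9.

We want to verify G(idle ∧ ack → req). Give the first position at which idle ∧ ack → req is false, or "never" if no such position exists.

never

idle ∧ ack → req holds at every position 0..9, and those are all the positions the trace ever visits, so the invariant G(idle ∧ ack → req) is never violated.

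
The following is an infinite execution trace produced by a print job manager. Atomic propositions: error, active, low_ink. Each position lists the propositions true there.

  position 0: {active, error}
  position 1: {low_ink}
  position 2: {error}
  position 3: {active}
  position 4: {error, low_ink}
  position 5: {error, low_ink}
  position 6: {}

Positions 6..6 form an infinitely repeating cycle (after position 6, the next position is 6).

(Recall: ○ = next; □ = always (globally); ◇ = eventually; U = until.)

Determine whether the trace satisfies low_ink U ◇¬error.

Walking from position 0: ◇¬error first holds at position 0, and low_ink holds at every earlier position along the way, so low_ink U ◇¬error holds.

Yes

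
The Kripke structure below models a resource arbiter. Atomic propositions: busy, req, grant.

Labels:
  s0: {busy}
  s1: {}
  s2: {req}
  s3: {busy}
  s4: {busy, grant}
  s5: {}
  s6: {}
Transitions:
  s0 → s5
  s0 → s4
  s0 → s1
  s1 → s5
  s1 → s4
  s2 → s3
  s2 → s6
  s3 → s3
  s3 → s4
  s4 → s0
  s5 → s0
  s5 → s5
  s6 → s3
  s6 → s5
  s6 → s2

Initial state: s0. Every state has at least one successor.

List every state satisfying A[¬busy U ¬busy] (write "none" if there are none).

{s1, s2, s5, s6}

States satisfying ¬busy: {s1, s2, s5, s6}.
States satisfying A[¬busy U ¬busy]: {s1, s2, s5, s6}.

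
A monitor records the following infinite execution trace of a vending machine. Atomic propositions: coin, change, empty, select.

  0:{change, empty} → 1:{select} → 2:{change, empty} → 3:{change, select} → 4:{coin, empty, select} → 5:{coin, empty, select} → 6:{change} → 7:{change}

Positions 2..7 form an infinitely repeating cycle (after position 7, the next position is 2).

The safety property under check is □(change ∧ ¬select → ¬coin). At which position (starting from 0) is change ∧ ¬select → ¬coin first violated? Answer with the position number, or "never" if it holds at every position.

never

change ∧ ¬select → ¬coin holds at every position 0..7, and those are all the positions the trace ever visits, so the invariant □(change ∧ ¬select → ¬coin) is never violated.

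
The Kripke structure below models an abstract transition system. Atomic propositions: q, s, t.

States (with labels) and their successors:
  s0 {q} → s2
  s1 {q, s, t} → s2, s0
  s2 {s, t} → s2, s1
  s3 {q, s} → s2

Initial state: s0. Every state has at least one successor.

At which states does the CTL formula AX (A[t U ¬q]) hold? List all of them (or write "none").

States satisfying A[t U ¬q]: {s2}.
States satisfying AX (A[t U ¬q]): {s0, s3}.

{s0, s3}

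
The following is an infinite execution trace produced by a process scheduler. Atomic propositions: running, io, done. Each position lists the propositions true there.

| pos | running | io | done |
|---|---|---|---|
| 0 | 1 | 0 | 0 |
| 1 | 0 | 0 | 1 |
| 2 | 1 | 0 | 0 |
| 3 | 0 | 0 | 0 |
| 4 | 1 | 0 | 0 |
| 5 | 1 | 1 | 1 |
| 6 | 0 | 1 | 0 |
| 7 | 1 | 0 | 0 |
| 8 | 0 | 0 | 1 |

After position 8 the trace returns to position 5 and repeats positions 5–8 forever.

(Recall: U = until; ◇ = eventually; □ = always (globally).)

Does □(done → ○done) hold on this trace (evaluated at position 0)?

Does not hold

done → ○done must hold at every position from 0 onward. It fails at position 1, so □(done → ○done) is false.
Positions where done holds: 1, 5, 8.
Check ○done at each: 1→fails, 5→fails, 8→ok.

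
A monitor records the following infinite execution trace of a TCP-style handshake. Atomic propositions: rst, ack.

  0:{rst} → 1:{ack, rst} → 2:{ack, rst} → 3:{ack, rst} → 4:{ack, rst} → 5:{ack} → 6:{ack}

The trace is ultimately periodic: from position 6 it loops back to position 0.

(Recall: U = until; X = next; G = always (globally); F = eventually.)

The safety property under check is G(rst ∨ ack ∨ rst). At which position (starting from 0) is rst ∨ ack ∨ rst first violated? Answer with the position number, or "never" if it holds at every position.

never

rst ∨ ack ∨ rst holds at every position 0..6, and those are all the positions the trace ever visits, so the invariant G(rst ∨ ack ∨ rst) is never violated.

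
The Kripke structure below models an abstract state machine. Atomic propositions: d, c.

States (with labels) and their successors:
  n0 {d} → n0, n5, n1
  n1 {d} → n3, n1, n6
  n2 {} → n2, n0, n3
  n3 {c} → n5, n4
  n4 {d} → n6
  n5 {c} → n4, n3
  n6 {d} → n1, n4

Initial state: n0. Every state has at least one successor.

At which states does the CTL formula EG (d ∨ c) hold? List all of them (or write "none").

States satisfying d ∨ c: {n0, n1, n3, n4, n5, n6}.
States satisfying EG (d ∨ c): {n0, n1, n3, n4, n5, n6}.

{n0, n1, n3, n4, n5, n6}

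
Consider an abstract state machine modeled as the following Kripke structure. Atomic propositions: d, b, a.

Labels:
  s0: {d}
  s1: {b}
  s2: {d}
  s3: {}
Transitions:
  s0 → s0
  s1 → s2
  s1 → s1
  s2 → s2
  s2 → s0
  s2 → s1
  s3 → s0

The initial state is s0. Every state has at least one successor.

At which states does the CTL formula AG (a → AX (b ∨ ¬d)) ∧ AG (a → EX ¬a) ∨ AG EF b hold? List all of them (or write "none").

States satisfying a → AX (b ∨ ¬d): {s0, s1, s2, s3}.
States satisfying AG (a → AX (b ∨ ¬d)): {s0, s1, s2, s3}.
States satisfying a → EX ¬a: {s0, s1, s2, s3}.
States satisfying AG (a → EX ¬a): {s0, s1, s2, s3}.
States satisfying AG (a → AX (b ∨ ¬d)) ∧ AG (a → EX ¬a): {s0, s1, s2, s3}.
States satisfying EF b: {s1, s2}.
States satisfying AG EF b: ∅.
States satisfying AG (a → AX (b ∨ ¬d)) ∧ AG (a → EX ¬a) ∨ AG EF b: {s0, s1, s2, s3}.

{s0, s1, s2, s3}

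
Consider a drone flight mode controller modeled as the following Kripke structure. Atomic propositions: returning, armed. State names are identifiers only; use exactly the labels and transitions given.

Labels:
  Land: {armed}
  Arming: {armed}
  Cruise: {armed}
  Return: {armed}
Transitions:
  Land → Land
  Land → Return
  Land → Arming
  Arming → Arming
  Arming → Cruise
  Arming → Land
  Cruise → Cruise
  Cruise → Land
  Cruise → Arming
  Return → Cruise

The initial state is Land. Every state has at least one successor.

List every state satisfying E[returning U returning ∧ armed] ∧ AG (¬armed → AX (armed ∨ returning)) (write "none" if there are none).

none

States satisfying returning: ∅.
States satisfying returning ∧ armed: ∅.
States satisfying E[returning U returning ∧ armed]: ∅.
States satisfying ¬armed → AX (armed ∨ returning): {Land, Arming, Cruise, Return}.
States satisfying AG (¬armed → AX (armed ∨ returning)): {Land, Arming, Cruise, Return}.
States satisfying E[returning U returning ∧ armed] ∧ AG (¬armed → AX (armed ∨ returning)): ∅.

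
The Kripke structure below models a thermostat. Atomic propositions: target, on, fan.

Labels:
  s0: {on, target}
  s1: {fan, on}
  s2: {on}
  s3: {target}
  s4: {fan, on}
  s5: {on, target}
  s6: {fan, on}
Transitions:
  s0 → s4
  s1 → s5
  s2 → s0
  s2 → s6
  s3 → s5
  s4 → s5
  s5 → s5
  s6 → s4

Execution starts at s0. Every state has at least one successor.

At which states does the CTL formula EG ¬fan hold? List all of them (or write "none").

{s3, s5}

States satisfying ¬fan: {s0, s2, s3, s5}.
States satisfying EG ¬fan: {s3, s5}.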